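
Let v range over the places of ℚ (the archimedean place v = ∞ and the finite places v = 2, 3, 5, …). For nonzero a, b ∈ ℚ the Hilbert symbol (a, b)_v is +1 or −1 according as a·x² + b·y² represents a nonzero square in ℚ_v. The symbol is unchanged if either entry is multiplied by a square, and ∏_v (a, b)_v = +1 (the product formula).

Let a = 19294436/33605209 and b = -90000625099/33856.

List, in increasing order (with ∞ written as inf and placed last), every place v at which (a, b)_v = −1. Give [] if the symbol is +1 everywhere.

[7, 29, 41, 47]

(a, b) ≡ (41, -15179731) mod (ℚ^×)²; places V = {2, 7, 11, 17, 23, 29, 31, 37, 41, 43, 47, ∞}.
(a,b)_47: α=0, u≡11; β=1, v≡43 (mod 47); (11|47)=-1, (43|47)=-1; sign (−1)^0·-1^1·-1^0 = -1.
(a,b)_23: α=0, u≡12; β=-2, v≡16 (mod 23); (12|23)=+1, (16|23)=+1; sign (−1)^0·+1^-2·+1^0 = +1.
(a,b)_11: α=-2, u≡7; β=2, v≡4 (mod 11); (7|11)=-1, (4|11)=+1; sign (−1)^0·-1^2·+1^-2 = +1.
(a,b)_29: α=0, u≡27; β=1, v≡11 (mod 29); (27|29)=-1, (11|29)=-1; sign (−1)^0·-1^1·-1^0 = -1.
(a,b)_∞: sgn(41)=+, sgn(-15179731)=−, so +1.
(a,b)_31: α=-2, u≡5; β=0, v≡16 (mod 31); (5|31)=+1, (16|31)=+1; sign (−1)^0·+1^0·+1^-2 = +1.
(a,b)_37: α=0, u≡7; β=1, v≡11 (mod 37); (7|37)=+1, (11|37)=+1; sign (−1)^0·+1^1·+1^0 = +1.
(a,b)_7: α=6, u≡3; β=3, v≡2 (mod 7); (3|7)=-1, (2|7)=+1; sign (−1)^0·-1^3·+1^6 = -1.
(a,b)_17: α=-2, u≡14; β=0, v≡14 (mod 17); (14|17)=-1, (14|17)=-1; sign (−1)^0·-1^0·-1^-2 = +1.
(a,b)_2: α=2, β=-6; u≡1, v≡5 (mod 8); ε(u)ε(v)=0·0, αω(v)=2·1, βω(u)=-6·0; sum ≡ 0  ⇒  +1.
(a,b)_41: α=1, u≡8; β=0, v≡35 (mod 41); (8|41)=+1, (35|41)=-1; sign (−1)^0·+1^0·-1^1 = -1.
(a,b)_43: α=0, u≡16; β=1, v≡10 (mod 43); (16|43)=+1, (10|43)=+1; sign (−1)^0·+1^1·+1^0 = +1.
(41, -15179731 / ℚ) ramifies at {7, 29, 41, 47}: a division algebra.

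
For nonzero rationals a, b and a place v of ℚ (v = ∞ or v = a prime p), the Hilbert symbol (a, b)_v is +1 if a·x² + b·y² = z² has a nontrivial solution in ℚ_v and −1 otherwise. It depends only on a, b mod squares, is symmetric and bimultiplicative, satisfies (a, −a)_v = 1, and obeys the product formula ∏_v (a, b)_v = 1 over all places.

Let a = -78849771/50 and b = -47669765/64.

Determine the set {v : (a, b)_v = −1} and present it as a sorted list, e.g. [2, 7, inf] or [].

Mod squares: a ≡ -26598, b ≡ -393965. Check v ∈ {∞, 2, 3, 5, 7, 11, 13, 19, 29, 31}.
v=13: a=13^1·(≡11), b=13^1·(≡8) mod 13; (11|13)=-1, (8|13)=-1; (−1)^{1·1·6}·(-1)^1·(-1)^1 = +1.
v=11: a=11^3·(≡10), b=11^3·(≡5) mod 11; (10|11)=-1, (5|11)=+1; (−1)^{3·3·5}·(-1)^3·(+1)^3 = +1.
v=7: a=7^2·(≡2), b=7^0·(≡4) mod 7; (2|7)=+1, (4|7)=+1; (−1)^{2·0·3}·(+1)^0·(+1)^2 = +1.
v=5: a=5^-2·(≡2), b=5^1·(≡3) mod 5; (2|5)=-1, (3|5)=-1; (−1)^{-2·1·2}·(-1)^1·(-1)^-2 = -1.
v=∞: -26598 < 0 and -393965 < 0  ⇒  (a,b)_∞ = -1.
v=31: a=31^1·(≡7), b=31^0·(≡10) mod 31; (7|31)=+1, (10|31)=+1; (−1)^{1·0·15}·(+1)^0·(+1)^1 = +1.
v=2: v_2(a)=-1, v_2(b)=-6; units ≡ 5, 3 (mod 8); ε·ε+αω+βω = 0·1+-1·1+-6·1 ≡ 1  ⇒  (a,b)_2 = -1.
v=19: a=19^0·(≡8), b=19^1·(≡13) mod 19; (8|19)=-1, (13|19)=-1; (−1)^{0·1·9}·(-1)^1·(-1)^0 = -1.
v=3: a=3^1·(≡2), b=3^0·(≡1) mod 3; (2|3)=-1, (1|3)=+1; (−1)^{1·0·1}·(-1)^0·(+1)^1 = +1.
v=29: a=29^0·(≡24), b=29^1·(≡23) mod 29; (24|29)=+1, (23|29)=+1; (−1)^{0·1·14}·(+1)^1·(+1)^0 = +1.
|Ram(-26598, -393965)| = 4, even; anisotropic at {2, 5, 19, ∞}.

[2, 5, 19, inf]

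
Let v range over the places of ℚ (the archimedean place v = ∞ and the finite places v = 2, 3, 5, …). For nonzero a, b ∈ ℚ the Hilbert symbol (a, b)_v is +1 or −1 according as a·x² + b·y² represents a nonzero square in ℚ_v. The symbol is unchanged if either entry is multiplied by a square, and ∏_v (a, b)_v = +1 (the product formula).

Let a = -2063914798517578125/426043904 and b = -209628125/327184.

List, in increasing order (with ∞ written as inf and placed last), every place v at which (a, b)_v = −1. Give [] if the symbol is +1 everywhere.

(a, b) ≡ (-130, -5) mod (ℚ^×)²; places V = {2, 3, 5, 7, 11, 13, 23, 37, ∞}.
(a,b)_5: α=9, u≡1; β=5, v≡1 (mod 5); (1|5)=+1, (1|5)=+1; sign (−1)^0·+1^5·+1^9 = +1.
(a,b)_13: α=-1, u≡1; β=-2, v≡5 (mod 13); (1|13)=+1, (5|13)=-1; sign (−1)^0·+1^-2·-1^-1 = -1.
(a,b)_3: α=8, u≡2; β=0, v≡1 (mod 3); (2|3)=-1, (1|3)=+1; sign (−1)^0·-1^0·+1^8 = +1.
(a,b)_2: α=-9, β=-4; u≡7, v≡3 (mod 8); ε(u)ε(v)=1·1, αω(v)=-9·1, βω(u)=-4·0; sum ≡ 0  ⇒  +1.
(a,b)_37: α=2, u≡13; β=2, v≡8 (mod 37); (13|37)=-1, (8|37)=-1; sign (−1)^0·-1^2·-1^2 = +1.
(a,b)_11: α=-2, u≡2; β=-2, v≡7 (mod 11); (2|11)=-1, (7|11)=-1; sign (−1)^0·-1^-2·-1^-2 = +1.
(a,b)_∞: sgn(-130)=−, sgn(-5)=−, so -1.
(a,b)_23: α=-2, u≡18; β=0, v≡12 (mod 23); (18|23)=+1, (12|23)=+1; sign (−1)^0·+1^0·+1^-2 = +1.
(a,b)_7: α=6, u≡6; β=2, v≡4 (mod 7); (6|7)=-1, (4|7)=+1; sign (−1)^0·-1^2·+1^6 = +1.
|Ram(-130, -5)| = 2, even; anisotropic at {13, ∞}.

[13, inf]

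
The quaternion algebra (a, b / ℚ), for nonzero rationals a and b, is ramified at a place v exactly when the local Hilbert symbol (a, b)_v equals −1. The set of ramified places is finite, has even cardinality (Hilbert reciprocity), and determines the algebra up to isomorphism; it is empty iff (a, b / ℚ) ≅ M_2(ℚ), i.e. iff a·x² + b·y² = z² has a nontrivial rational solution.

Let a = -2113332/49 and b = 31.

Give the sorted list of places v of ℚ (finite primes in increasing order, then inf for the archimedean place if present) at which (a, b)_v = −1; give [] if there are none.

[2, 13, 19, 31]

Mod squares: a ≡ -528333, b ≡ 31. Check v ∈ {∞, 2, 3, 7, 13, 19, 23, 31}.
v=19: a=19^1·(≡5), b=19^0·(≡12) mod 19; (5|19)=+1, (12|19)=-1; (−1)^{1·0·9}·(+1)^0·(-1)^1 = -1.
v=∞: -528333 < 0 and 31 > 0  ⇒  (a,b)_∞ = +1.
v=2: v_2(a)=2, v_2(b)=0; units ≡ 3, 7 (mod 8); ε·ε+αω+βω = 1·1+2·0+0·1 ≡ 1  ⇒  (a,b)_2 = -1.
v=7: a=7^-2·(≡3), b=7^0·(≡3) mod 7; (3|7)=-1, (3|7)=-1; (−1)^{-2·0·3}·(-1)^0·(-1)^-2 = +1.
v=3: a=3^1·(≡1), b=3^0·(≡1) mod 3; (1|3)=+1, (1|3)=+1; (−1)^{1·0·1}·(+1)^0·(+1)^1 = +1.
v=13: a=13^1·(≡4), b=13^0·(≡5) mod 13; (4|13)=+1, (5|13)=-1; (−1)^{1·0·6}·(+1)^0·(-1)^1 = -1.
v=31: a=31^1·(≡5), b=31^1·(≡1) mod 31; (5|31)=+1, (1|31)=+1; (−1)^{1·1·15}·(+1)^1·(+1)^1 = -1.
v=23: a=23^1·(≡8), b=23^0·(≡8) mod 23; (8|23)=+1, (8|23)=+1; (−1)^{1·0·11}·(+1)^0·(+1)^1 = +1.
Ram(-528333, 31) = {2, 13, 19, 31}; no ℚ_2-point on the conic.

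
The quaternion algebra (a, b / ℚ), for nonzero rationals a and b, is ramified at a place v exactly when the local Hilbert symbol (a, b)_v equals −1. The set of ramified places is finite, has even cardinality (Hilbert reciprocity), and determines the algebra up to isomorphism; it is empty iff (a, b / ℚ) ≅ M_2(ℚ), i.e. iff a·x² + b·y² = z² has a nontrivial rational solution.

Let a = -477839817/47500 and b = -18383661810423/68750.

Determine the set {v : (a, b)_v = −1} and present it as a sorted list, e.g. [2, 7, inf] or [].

[2, 5, 7, inf]

Mod squares: a ≡ -5187, b ≡ -770. Check v ∈ {∞, 2, 3, 5, 7, 11, 13, 19}.
v=3: a=3^7·(≡2), b=3^16·(≡1) mod 3; (2|3)=-1, (1|3)=+1; (−1)^{7·16·1}·(-1)^16·(+1)^7 = +1.
v=5: a=5^-4·(≡3), b=5^-5·(≡1) mod 5; (3|5)=-1, (1|5)=+1; (−1)^{-4·-5·2}·(-1)^-5·(+1)^-4 = -1.
v=7: a=7^5·(≡2), b=7^1·(≡4) mod 7; (2|7)=+1, (4|7)=+1; (−1)^{5·1·3}·(+1)^1·(+1)^5 = -1.
v=11: a=11^0·(≡9), b=11^-1·(≡7) mod 11; (9|11)=+1, (7|11)=-1; (−1)^{0·-1·5}·(+1)^-1·(-1)^0 = +1.
v=2: v_2(a)=-2, v_2(b)=-1; units ≡ 5, 7 (mod 8); ε·ε+αω+βω = 0·1+-2·0+-1·1 ≡ 1  ⇒  (a,b)_2 = -1.
v=13: a=13^1·(≡10), b=13^2·(≡4) mod 13; (10|13)=+1, (4|13)=+1; (−1)^{1·2·6}·(+1)^2·(+1)^1 = +1.
v=∞: -5187 < 0 and -770 < 0  ⇒  (a,b)_∞ = -1.
v=19: a=19^-1·(≡12), b=19^2·(≡6) mod 19; (12|19)=-1, (6|19)=+1; (−1)^{-1·2·9}·(-1)^2·(+1)^-1 = +1.
Ram(-5187, -770) = {2, 5, 7, ∞}; no ℚ_2-point on the conic.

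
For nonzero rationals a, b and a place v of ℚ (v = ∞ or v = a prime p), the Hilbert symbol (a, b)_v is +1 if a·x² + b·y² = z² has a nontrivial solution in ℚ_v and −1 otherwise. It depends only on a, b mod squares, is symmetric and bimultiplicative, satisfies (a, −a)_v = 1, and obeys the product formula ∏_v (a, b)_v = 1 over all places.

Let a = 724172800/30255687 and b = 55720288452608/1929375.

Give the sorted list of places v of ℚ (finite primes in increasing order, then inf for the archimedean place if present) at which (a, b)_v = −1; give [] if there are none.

(a, b) ≡ (3094, 119) mod (ℚ^×)²; places V = {2, 3, 5, 7, 11, 13, 17, ∞}.
(a,b)_17: α=1, u≡11; β=3, v≡12 (mod 17); (11|17)=-1, (12|17)=-1; sign (−1)^0·-1^3·-1^1 = +1.
(a,b)_7: α=-3, u≡4; β=-3, v≡6 (mod 7); (4|7)=+1, (6|7)=-1; sign (−1)^1·+1^-3·-1^-3 = +1.
(a,b)_11: α=-2, u≡9; β=0, v≡4 (mod 11); (9|11)=+1, (4|11)=+1; sign (−1)^0·+1^0·+1^-2 = +1.
(a,b)_5: α=2, u≡1; β=-4, v≡4 (mod 5); (1|5)=+1, (4|5)=+1; sign (−1)^0·+1^-4·+1^2 = +1.
(a,b)_3: α=-6, u≡1; β=-2, v≡2 (mod 3); (1|3)=+1, (2|3)=-1; sign (−1)^0·+1^-2·-1^-6 = +1.
(a,b)_2: α=17, β=26; u≡3, v≡7 (mod 8); ε(u)ε(v)=1·1, αω(v)=17·0, βω(u)=26·1; sum ≡ 1  ⇒  -1.
(a,b)_13: α=1, u≡4; β=2, v≡8 (mod 13); (4|13)=+1, (8|13)=-1; sign (−1)^0·+1^2·-1^1 = -1.
(a,b)_∞: sgn(3094)=+, sgn(119)=+, so +1.
(3094, 119 / ℚ) ramifies at {2, 13}: a division algebra.

[2, 13]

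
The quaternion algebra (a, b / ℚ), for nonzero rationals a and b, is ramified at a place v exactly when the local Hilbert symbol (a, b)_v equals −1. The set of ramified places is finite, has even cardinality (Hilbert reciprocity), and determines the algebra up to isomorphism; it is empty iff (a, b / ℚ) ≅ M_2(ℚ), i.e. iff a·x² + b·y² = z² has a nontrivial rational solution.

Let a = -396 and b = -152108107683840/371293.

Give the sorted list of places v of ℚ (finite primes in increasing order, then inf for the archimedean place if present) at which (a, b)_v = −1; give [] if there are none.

(a, b) ≡ (-11, -30030) mod (ℚ^×)²; places V = {2, 3, 5, 7, 11, 13, ∞}.
(a,b)_11: α=1, u≡8; β=3, v≡9 (mod 11); (8|11)=-1, (9|11)=+1; sign (−1)^1·-1^3·+1^1 = +1.
(a,b)_5: α=0, u≡4; β=1, v≡4 (mod 5); (4|5)=+1, (4|5)=+1; sign (−1)^0·+1^1·+1^0 = +1.
(a,b)_2: α=2, β=11; u≡5, v≡1 (mod 8); ε(u)ε(v)=0·0, αω(v)=2·0, βω(u)=11·1; sum ≡ 1  ⇒  -1.
(a,b)_7: α=0, u≡3; β=1, v≡4 (mod 7); (3|7)=-1, (4|7)=+1; sign (−1)^0·-1^1·+1^0 = -1.
(a,b)_3: α=2, u≡1; β=13, v≡1 (mod 3); (1|3)=+1, (1|3)=+1; sign (−1)^0·+1^13·+1^2 = +1.
(a,b)_∞: sgn(-11)=−, sgn(-30030)=−, so -1.
(a,b)_13: α=0, u≡7; β=-5, v≡4 (mod 13); (7|13)=-1, (4|13)=+1; sign (−1)^0·-1^-5·+1^0 = -1.
Ram(-11, -30030) = {2, 7, 13, ∞}; no ℚ_2-point on the conic.

[2, 7, 13, inf]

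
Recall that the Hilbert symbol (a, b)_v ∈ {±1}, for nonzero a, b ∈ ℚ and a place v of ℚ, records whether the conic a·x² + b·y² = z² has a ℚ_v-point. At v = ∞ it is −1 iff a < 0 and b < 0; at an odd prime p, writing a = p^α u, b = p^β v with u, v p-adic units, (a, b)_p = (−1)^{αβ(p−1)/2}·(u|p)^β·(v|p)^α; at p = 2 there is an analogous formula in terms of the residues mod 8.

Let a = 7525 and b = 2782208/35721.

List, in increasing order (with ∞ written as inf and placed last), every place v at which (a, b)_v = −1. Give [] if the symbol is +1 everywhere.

Mod squares: a ≡ 301, b ≡ 2717. Check v ∈ {∞, 2, 3, 5, 7, 11, 13, 19, 43}.
v=7: a=7^1·(≡4), b=7^-2·(≡2) mod 7; (4|7)=+1, (2|7)=+1; (−1)^{1·-2·3}·(+1)^-2·(+1)^1 = +1.
v=11: a=11^0·(≡1), b=11^1·(≡4) mod 11; (1|11)=+1, (4|11)=+1; (−1)^{0·1·5}·(+1)^1·(+1)^0 = +1.
v=∞: 301 > 0 and 2717 > 0  ⇒  (a,b)_∞ = +1.
v=43: a=43^1·(≡3), b=43^0·(≡34) mod 43; (3|43)=-1, (34|43)=-1; (−1)^{1·0·21}·(-1)^0·(-1)^1 = -1.
v=3: a=3^0·(≡1), b=3^-6·(≡2) mod 3; (1|3)=+1, (2|3)=-1; (−1)^{0·-6·1}·(+1)^-6·(-1)^0 = +1.
v=5: a=5^2·(≡1), b=5^0·(≡3) mod 5; (1|5)=+1, (3|5)=-1; (−1)^{2·0·2}·(+1)^0·(-1)^2 = +1.
v=19: a=19^0·(≡1), b=19^1·(≡18) mod 19; (1|19)=+1, (18|19)=-1; (−1)^{0·1·9}·(+1)^1·(-1)^0 = +1.
v=13: a=13^0·(≡11), b=13^1·(≡1) mod 13; (11|13)=-1, (1|13)=+1; (−1)^{0·1·6}·(-1)^1·(+1)^0 = -1.
v=2: v_2(a)=0, v_2(b)=10; units ≡ 5, 5 (mod 8); ε·ε+αω+βω = 0·0+0·1+10·1 ≡ 0  ⇒  (a,b)_2 = +1.
Ram(301, 2717) = {13, 43}; no ℚ_13-point on the conic.

[13, 43]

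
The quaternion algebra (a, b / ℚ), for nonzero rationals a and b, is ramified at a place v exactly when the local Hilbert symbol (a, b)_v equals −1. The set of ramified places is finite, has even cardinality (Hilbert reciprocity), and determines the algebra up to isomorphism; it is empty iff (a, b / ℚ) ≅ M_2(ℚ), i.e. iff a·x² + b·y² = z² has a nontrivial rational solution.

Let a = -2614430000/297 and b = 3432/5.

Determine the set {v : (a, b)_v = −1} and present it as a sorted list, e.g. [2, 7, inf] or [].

(a, b) ≡ (-51051, 4290) mod (ℚ^×)²; places V = {2, 3, 5, 7, 11, 13, 17, ∞}.
(a,b)_17: α=1, u≡3; β=0, v≡3 (mod 17); (3|17)=-1, (3|17)=-1; sign (−1)^0·-1^0·-1^1 = -1.
(a,b)_∞: sgn(-51051)=−, sgn(4290)=+, so +1.
(a,b)_3: α=-3, u≡2; β=1, v≡2 (mod 3); (2|3)=-1, (2|3)=-1; sign (−1)^1·-1^1·-1^-3 = -1.
(a,b)_13: α=3, u≡3; β=1, v≡6 (mod 13); (3|13)=+1, (6|13)=-1; sign (−1)^0·+1^1·-1^3 = -1.
(a,b)_5: α=4, u≡1; β=-1, v≡2 (mod 5); (1|5)=+1, (2|5)=-1; sign (−1)^0·+1^-1·-1^4 = +1.
(a,b)_11: α=-1, u≡1; β=1, v≡3 (mod 11); (1|11)=+1, (3|11)=+1; sign (−1)^1·+1^1·+1^-1 = -1.
(a,b)_2: α=4, β=3; u≡5, v≡1 (mod 8); ε(u)ε(v)=0·0, αω(v)=4·0, βω(u)=3·1; sum ≡ 1  ⇒  -1.
(a,b)_7: α=1, u≡4; β=0, v≡6 (mod 7); (4|7)=+1, (6|7)=-1; sign (−1)^0·+1^0·-1^1 = -1.
Ram(-51051, 4290) = {2, 3, 7, 11, 13, 17}; no ℚ_2-point on the conic.

[2, 3, 7, 11, 13, 17]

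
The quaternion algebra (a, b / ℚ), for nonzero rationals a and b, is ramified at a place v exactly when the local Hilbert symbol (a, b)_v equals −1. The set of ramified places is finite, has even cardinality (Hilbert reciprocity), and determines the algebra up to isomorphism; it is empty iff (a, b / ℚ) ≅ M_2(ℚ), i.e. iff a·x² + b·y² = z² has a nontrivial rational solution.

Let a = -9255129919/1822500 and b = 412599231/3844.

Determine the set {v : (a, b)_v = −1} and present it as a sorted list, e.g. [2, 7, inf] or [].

Mod squares: a ≡ -88711, b ≡ 1311. Check v ∈ {∞, 2, 3, 5, 7, 11, 17, 19, 23, 29, 31}.
v=23: a=23^1·(≡10), b=23^1·(≡21) mod 23; (10|23)=-1, (21|23)=-1; (−1)^{1·1·11}·(-1)^1·(-1)^1 = -1.
v=5: a=5^-4·(≡1), b=5^0·(≡4) mod 5; (1|5)=+1, (4|5)=+1; (−1)^{-4·0·2}·(+1)^0·(+1)^-4 = +1.
v=∞: -88711 < 0 and 1311 > 0  ⇒  (a,b)_∞ = +1.
v=3: a=3^-6·(≡2), b=3^3·(≡2) mod 3; (2|3)=-1, (2|3)=-1; (−1)^{-6·3·1}·(-1)^3·(-1)^-6 = -1.
v=7: a=7^1·(≡4), b=7^0·(≡2) mod 7; (4|7)=+1, (2|7)=+1; (−1)^{1·0·3}·(+1)^0·(+1)^1 = +1.
v=11: a=11^0·(≡1), b=11^2·(≡2) mod 11; (1|11)=+1, (2|11)=-1; (−1)^{0·2·5}·(+1)^2·(-1)^0 = +1.
v=31: a=31^0·(≡3), b=31^-2·(≡28) mod 31; (3|31)=-1, (28|31)=+1; (−1)^{0·-2·15}·(-1)^-2·(+1)^0 = +1.
v=2: v_2(a)=-2, v_2(b)=-2; units ≡ 1, 7 (mod 8); ε·ε+αω+βω = 0·1+-2·0+-2·0 ≡ 0  ⇒  (a,b)_2 = +1.
v=19: a=19^3·(≡1), b=19^1·(≡10) mod 19; (1|19)=+1, (10|19)=-1; (−1)^{3·1·9}·(+1)^1·(-1)^3 = +1.
v=29: a=29^1·(≡10), b=29^0·(≡23) mod 29; (10|29)=-1, (23|29)=+1; (−1)^{1·0·14}·(-1)^0·(+1)^1 = +1.
v=17: a=17^2·(≡10), b=17^2·(≡1) mod 17; (10|17)=-1, (1|17)=+1; (−1)^{2·2·8}·(-1)^2·(+1)^2 = +1.
(-88711, 1311 / ℚ) ramifies at {3, 23}: a division algebra.

[3, 23]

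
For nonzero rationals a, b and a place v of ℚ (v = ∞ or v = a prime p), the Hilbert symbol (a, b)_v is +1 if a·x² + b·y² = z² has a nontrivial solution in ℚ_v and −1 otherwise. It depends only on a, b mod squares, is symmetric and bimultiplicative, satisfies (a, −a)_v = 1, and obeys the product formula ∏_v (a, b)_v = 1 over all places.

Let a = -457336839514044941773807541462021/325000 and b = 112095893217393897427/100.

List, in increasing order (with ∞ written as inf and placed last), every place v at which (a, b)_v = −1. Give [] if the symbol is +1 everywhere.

[5, 13, 17, 29]

(a, b) ≡ (-81770, 42427) mod (ℚ^×)²; places V = {2, 5, 7, 11, 13, 17, 19, 23, 29, 37, ∞}.
(a,b)_11: α=4, u≡1; β=3, v≡8 (mod 11); (1|11)=+1, (8|11)=-1; sign (−1)^0·+1^3·-1^4 = +1.
(a,b)_23: α=4, u≡4; β=2, v≡7 (mod 23); (4|23)=+1, (7|23)=-1; sign (−1)^0·+1^2·-1^4 = +1.
(a,b)_∞: sgn(-81770)=−, sgn(42427)=+, so +1.
(a,b)_17: α=7, u≡13; β=4, v≡3 (mod 17); (13|17)=+1, (3|17)=-1; sign (−1)^0·+1^4·-1^7 = -1.
(a,b)_7: α=2, u≡2; β=1, v≡3 (mod 7); (2|7)=+1, (3|7)=-1; sign (−1)^0·+1^1·-1^2 = +1.
(a,b)_5: α=-5, u≡1; β=-2, v≡3 (mod 5); (1|5)=+1, (3|5)=-1; sign (−1)^0·+1^-2·-1^-5 = -1.
(a,b)_29: α=2, u≡15; β=1, v≡4 (mod 29); (15|29)=-1, (4|29)=+1; sign (−1)^0·-1^1·+1^2 = -1.
(a,b)_37: α=3, u≡16; β=2, v≡27 (mod 37); (16|37)=+1, (27|37)=+1; sign (−1)^0·+1^2·+1^3 = +1.
(a,b)_2: α=-3, β=-2; u≡3, v≡3 (mod 8); ε(u)ε(v)=1·1, αω(v)=-3·1, βω(u)=-2·1; sum ≡ 0  ⇒  +1.
(a,b)_13: α=-1, u≡8; β=0, v≡2 (mod 13); (8|13)=-1, (2|13)=-1; sign (−1)^0·-1^0·-1^-1 = -1.
(a,b)_19: α=4, u≡11; β=3, v≡12 (mod 19); (11|19)=+1, (12|19)=-1; sign (−1)^0·+1^3·-1^4 = +1.
|Ram(-81770, 42427)| = 4, even; anisotropic at {5, 13, 17, 29}.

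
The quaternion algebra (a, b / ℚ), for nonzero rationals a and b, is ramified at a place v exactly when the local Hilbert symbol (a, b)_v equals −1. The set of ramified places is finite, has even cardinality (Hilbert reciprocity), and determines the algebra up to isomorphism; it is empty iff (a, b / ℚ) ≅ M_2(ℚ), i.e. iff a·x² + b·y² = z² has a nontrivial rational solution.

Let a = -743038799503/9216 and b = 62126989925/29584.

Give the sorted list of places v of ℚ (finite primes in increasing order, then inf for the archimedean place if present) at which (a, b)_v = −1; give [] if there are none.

(a, b) ≡ (-23023, 77) mod (ℚ^×)²; places V = {2, 3, 5, 7, 11, 13, 19, 23, 43, ∞}.
(a,b)_2: α=-10, β=-4; u≡1, v≡5 (mod 8); ε(u)ε(v)=0·0, αω(v)=-10·1, βω(u)=-4·0; sum ≡ 0  ⇒  +1.
(a,b)_5: α=0, u≡2; β=2, v≡3 (mod 5); (2|5)=-1, (3|5)=-1; sign (−1)^0·-1^2·-1^0 = +1.
(a,b)_∞: sgn(-23023)=−, sgn(77)=+, so +1.
(a,b)_7: α=1, u≡4; β=1, v≡2 (mod 7); (4|7)=+1, (2|7)=+1; sign (−1)^1·+1^1·+1^1 = -1.
(a,b)_23: α=3, u≡19; β=2, v≡4 (mod 23); (19|23)=-1, (4|23)=+1; sign (−1)^0·-1^2·+1^3 = +1.
(a,b)_13: α=3, u≡10; β=2, v≡10 (mod 13); (10|13)=+1, (10|13)=+1; sign (−1)^0·+1^2·+1^3 = +1.
(a,b)_11: α=1, u≡10; β=1, v≡6 (mod 11); (10|11)=-1, (6|11)=-1; sign (−1)^1·-1^1·-1^1 = -1.
(a,b)_3: α=-2, u≡2; β=0, v≡2 (mod 3); (2|3)=-1, (2|3)=-1; sign (−1)^0·-1^0·-1^-2 = +1.
(a,b)_19: α=2, u≡11; β=2, v≡17 (mod 19); (11|19)=+1, (17|19)=+1; sign (−1)^0·+1^2·+1^2 = +1.
(a,b)_43: α=0, u≡17; β=-2, v≡22 (mod 43); (17|43)=+1, (22|43)=-1; sign (−1)^0·+1^-2·-1^0 = +1.
Ram(-23023, 77) = {7, 11}; no ℚ_7-point on the conic.

[7, 11]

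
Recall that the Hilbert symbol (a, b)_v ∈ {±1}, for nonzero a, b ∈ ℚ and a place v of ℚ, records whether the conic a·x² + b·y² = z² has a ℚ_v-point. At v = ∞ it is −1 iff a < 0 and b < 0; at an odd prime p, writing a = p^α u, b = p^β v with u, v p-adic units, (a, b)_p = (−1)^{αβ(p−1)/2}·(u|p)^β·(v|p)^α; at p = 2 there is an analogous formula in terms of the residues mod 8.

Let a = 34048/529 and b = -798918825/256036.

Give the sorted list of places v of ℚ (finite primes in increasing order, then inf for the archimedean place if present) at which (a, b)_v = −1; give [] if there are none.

[19, 29]

Mod squares: a ≡ 133, b ≡ -110577. Check v ∈ {∞, 2, 3, 5, 7, 11, 17, 19, 23, 29, 31, 41}.
v=7: a=7^1·(≡5), b=7^0·(≡4) mod 7; (5|7)=-1, (4|7)=+1; (−1)^{1·0·3}·(-1)^0·(+1)^1 = +1.
v=3: a=3^0·(≡1), b=3^1·(≡2) mod 3; (1|3)=+1, (2|3)=-1; (−1)^{0·1·1}·(+1)^1·(-1)^0 = +1.
v=19: a=19^1·(≡17), b=19^0·(≡10) mod 19; (17|19)=+1, (10|19)=-1; (−1)^{1·0·9}·(+1)^0·(-1)^1 = -1.
v=11: a=11^0·(≡3), b=11^-2·(≡8) mod 11; (3|11)=+1, (8|11)=-1; (−1)^{0·-2·5}·(+1)^-2·(-1)^0 = +1.
v=41: a=41^0·(≡16), b=41^1·(≡32) mod 41; (16|41)=+1, (32|41)=+1; (−1)^{0·1·20}·(+1)^1·(+1)^0 = +1.
v=∞: 133 > 0 and -110577 < 0  ⇒  (a,b)_∞ = +1.
v=23: a=23^-2·(≡8), b=23^-2·(≡21) mod 23; (8|23)=+1, (21|23)=-1; (−1)^{-2·-2·11}·(+1)^-2·(-1)^-2 = +1.
v=17: a=17^0·(≡7), b=17^2·(≡4) mod 17; (7|17)=-1, (4|17)=+1; (−1)^{0·2·8}·(-1)^2·(+1)^0 = +1.
v=2: v_2(a)=8, v_2(b)=-2; units ≡ 5, 7 (mod 8); ε·ε+αω+βω = 0·1+8·0+-2·1 ≡ 0  ⇒  (a,b)_2 = +1.
v=31: a=31^0·(≡5), b=31^1·(≡26) mod 31; (5|31)=+1, (26|31)=-1; (−1)^{0·1·15}·(+1)^1·(-1)^0 = +1.
v=29: a=29^0·(≡21), b=29^1·(≡17) mod 29; (21|29)=-1, (17|29)=-1; (−1)^{0·1·14}·(-1)^1·(-1)^0 = -1.
v=5: a=5^0·(≡2), b=5^2·(≡2) mod 5; (2|5)=-1, (2|5)=-1; (−1)^{0·2·2}·(-1)^2·(-1)^0 = +1.
|Ram(133, -110577)| = 2, even; anisotropic at {19, 29}.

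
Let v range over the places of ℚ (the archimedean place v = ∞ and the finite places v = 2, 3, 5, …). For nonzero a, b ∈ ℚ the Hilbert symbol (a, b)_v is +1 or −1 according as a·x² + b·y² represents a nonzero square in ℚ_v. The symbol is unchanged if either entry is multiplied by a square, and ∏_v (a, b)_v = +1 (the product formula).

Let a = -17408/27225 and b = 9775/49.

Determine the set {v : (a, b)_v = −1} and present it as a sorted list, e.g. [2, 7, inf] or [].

[2, 17]

(a, b) ≡ (-17, 391) mod (ℚ^×)²; places V = {2, 3, 5, 7, 11, 17, 23, ∞}.
(a,b)_∞: sgn(-17)=−, sgn(391)=+, so +1.
(a,b)_23: α=0, u≡16; β=1, v≡19 (mod 23); (16|23)=+1, (19|23)=-1; sign (−1)^0·+1^1·-1^0 = +1.
(a,b)_17: α=1, u≡8; β=1, v≡10 (mod 17); (8|17)=+1, (10|17)=-1; sign (−1)^0·+1^1·-1^1 = -1.
(a,b)_3: α=-2, u≡1; β=0, v≡1 (mod 3); (1|3)=+1, (1|3)=+1; sign (−1)^0·+1^0·+1^-2 = +1.
(a,b)_5: α=-2, u≡3; β=2, v≡4 (mod 5); (3|5)=-1, (4|5)=+1; sign (−1)^0·-1^2·+1^-2 = +1.
(a,b)_7: α=0, u≡4; β=-2, v≡3 (mod 7); (4|7)=+1, (3|7)=-1; sign (−1)^0·+1^-2·-1^0 = +1.
(a,b)_2: α=10, β=0; u≡7, v≡7 (mod 8); ε(u)ε(v)=1·1, αω(v)=10·0, βω(u)=0·0; sum ≡ 1  ⇒  -1.
(a,b)_11: α=-2, u≡1; β=0, v≡8 (mod 11); (1|11)=+1, (8|11)=-1; sign (−1)^0·+1^0·-1^-2 = +1.
|Ram(-17, 391)| = 2, even; anisotropic at {2, 17}.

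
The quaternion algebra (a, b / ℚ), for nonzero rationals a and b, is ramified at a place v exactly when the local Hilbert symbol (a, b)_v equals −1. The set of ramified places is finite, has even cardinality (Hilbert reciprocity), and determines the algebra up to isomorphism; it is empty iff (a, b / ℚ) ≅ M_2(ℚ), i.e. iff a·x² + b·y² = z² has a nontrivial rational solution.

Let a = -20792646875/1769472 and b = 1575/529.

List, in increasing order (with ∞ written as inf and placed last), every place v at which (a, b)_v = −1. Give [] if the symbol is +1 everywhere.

[2, 5, 7, 11, 13, 23]

Mod squares: a ≡ -345345, b ≡ 7. Check v ∈ {∞, 2, 3, 5, 7, 11, 13, 17, 23}.
v=5: a=5^5·(≡4), b=5^2·(≡2) mod 5; (4|5)=+1, (2|5)=-1; (−1)^{5·2·2}·(+1)^2·(-1)^5 = -1.
v=17: a=17^2·(≡10), b=17^0·(≡14) mod 17; (10|17)=-1, (14|17)=-1; (−1)^{2·0·8}·(-1)^0·(-1)^2 = +1.
v=23: a=23^1·(≡13), b=23^-2·(≡11) mod 23; (13|23)=+1, (11|23)=-1; (−1)^{1·-2·11}·(+1)^-2·(-1)^1 = -1.
v=13: a=13^1·(≡11), b=13^0·(≡6) mod 13; (11|13)=-1, (6|13)=-1; (−1)^{1·0·6}·(-1)^0·(-1)^1 = -1.
v=∞: -345345 < 0 and 7 > 0  ⇒  (a,b)_∞ = +1.
v=11: a=11^1·(≡2), b=11^0·(≡2) mod 11; (2|11)=-1, (2|11)=-1; (−1)^{1·0·5}·(-1)^0·(-1)^1 = -1.
v=3: a=3^-3·(≡1), b=3^2·(≡1) mod 3; (1|3)=+1, (1|3)=+1; (−1)^{-3·2·1}·(+1)^2·(+1)^-3 = +1.
v=7: a=7^1·(≡4), b=7^1·(≡2) mod 7; (4|7)=+1, (2|7)=+1; (−1)^{1·1·3}·(+1)^1·(+1)^1 = -1.
v=2: v_2(a)=-16, v_2(b)=0; units ≡ 7, 7 (mod 8); ε·ε+αω+βω = 1·1+-16·0+0·0 ≡ 1  ⇒  (a,b)_2 = -1.
|Ram(-345345, 7)| = 6, even; anisotropic at {2, 5, 7, 11, 13, 23}.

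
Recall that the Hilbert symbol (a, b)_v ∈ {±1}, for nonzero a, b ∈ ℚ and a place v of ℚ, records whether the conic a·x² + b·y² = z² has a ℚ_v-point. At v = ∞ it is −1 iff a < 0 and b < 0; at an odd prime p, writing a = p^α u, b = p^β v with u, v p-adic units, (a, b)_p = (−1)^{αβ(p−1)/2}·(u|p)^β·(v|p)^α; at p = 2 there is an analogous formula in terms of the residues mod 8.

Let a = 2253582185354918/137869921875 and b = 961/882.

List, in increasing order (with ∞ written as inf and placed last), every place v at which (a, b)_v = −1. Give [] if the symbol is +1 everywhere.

[3, 37]

(a, b) ≡ (209346, 2) mod (ℚ^×)²; places V = {2, 3, 5, 7, 11, 17, 23, 31, 37, 41, ∞}.
(a,b)_∞: sgn(209346)=+, sgn(2)=+, so +1.
(a,b)_37: α=1, u≡30; β=0, v≡31 (mod 37); (30|37)=+1, (31|37)=-1; sign (−1)^0·+1^0·-1^1 = -1.
(a,b)_2: α=1, β=-1; u≡1, v≡1 (mod 8); ε(u)ε(v)=0·0, αω(v)=1·0, βω(u)=-1·0; sum ≡ 0  ⇒  +1.
(a,b)_11: α=2, u≡9; β=0, v≡2 (mod 11); (9|11)=+1, (2|11)=-1; sign (−1)^0·+1^0·-1^2 = +1.
(a,b)_3: α=-1, u≡2; β=-2, v≡2 (mod 3); (2|3)=-1, (2|3)=-1; sign (−1)^0·-1^-2·-1^-1 = -1.
(a,b)_7: α=-6, u≡1; β=-2, v≡4 (mod 7); (1|7)=+1, (4|7)=+1; sign (−1)^0·+1^-2·+1^-6 = +1.
(a,b)_23: α=1, u≡7; β=0, v≡8 (mod 23); (7|23)=-1, (8|23)=+1; sign (−1)^0·-1^0·+1^1 = +1.
(a,b)_31: α=4, u≡3; β=2, v≡20 (mod 31); (3|31)=-1, (20|31)=+1; sign (−1)^0·-1^2·+1^4 = +1.
(a,b)_41: α=1, u≡24; β=0, v≡36 (mod 41); (24|41)=-1, (36|41)=+1; sign (−1)^0·-1^0·+1^1 = +1.
(a,b)_17: α=2, u≡1; β=0, v≡4 (mod 17); (1|17)=+1, (4|17)=+1; sign (−1)^0·+1^0·+1^2 = +1.
(a,b)_5: α=-8, u≡4; β=0, v≡3 (mod 5); (4|5)=+1, (3|5)=-1; sign (−1)^0·+1^0·-1^-8 = +1.
|Ram(209346, 2)| = 2, even; anisotropic at {3, 37}.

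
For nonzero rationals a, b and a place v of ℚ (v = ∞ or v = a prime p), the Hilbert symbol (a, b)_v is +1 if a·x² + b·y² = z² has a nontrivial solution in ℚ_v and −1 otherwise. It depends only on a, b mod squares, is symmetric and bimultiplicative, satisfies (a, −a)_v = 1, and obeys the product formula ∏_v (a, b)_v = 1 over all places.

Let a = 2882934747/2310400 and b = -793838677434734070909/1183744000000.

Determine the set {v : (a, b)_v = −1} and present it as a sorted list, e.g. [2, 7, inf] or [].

[2, 23]

(a, b) ≡ (667, -29) mod (ℚ^×)²; places V = {2, 3, 5, 7, 11, 17, 19, 23, 29, ∞}.
(a,b)_11: α=2, u≡7; β=4, v≡1 (mod 11); (7|11)=-1, (1|11)=+1; sign (−1)^0·-1^4·+1^2 = +1.
(a,b)_19: α=-2, u≡8; β=0, v≡6 (mod 19); (8|19)=-1, (6|19)=+1; sign (−1)^0·-1^0·+1^-2 = +1.
(a,b)_7: α=2, u≡4; β=8, v≡6 (mod 7); (4|7)=+1, (6|7)=-1; sign (−1)^0·+1^8·-1^2 = +1.
(a,b)_5: α=-2, u≡2; β=-6, v≡1 (mod 5); (2|5)=-1, (1|5)=+1; sign (−1)^0·-1^-6·+1^-2 = +1.
(a,b)_∞: sgn(667)=+, sgn(-29)=−, so +1.
(a,b)_3: α=6, u≡1; β=6, v≡1 (mod 3); (1|3)=+1, (1|3)=+1; sign (−1)^0·+1^6·+1^6 = +1.
(a,b)_2: α=-8, β=-18; u≡3, v≡3 (mod 8); ε(u)ε(v)=1·1, αω(v)=-8·1, βω(u)=-18·1; sum ≡ 1  ⇒  -1.
(a,b)_17: α=0, u≡1; β=-2, v≡12 (mod 17); (1|17)=+1, (12|17)=-1; sign (−1)^0·+1^-2·-1^0 = +1.
(a,b)_23: α=1, u≡18; β=2, v≡17 (mod 23); (18|23)=+1, (17|23)=-1; sign (−1)^0·+1^2·-1^1 = -1.
(a,b)_29: α=1, u≡22; β=3, v≡16 (mod 29); (22|29)=+1, (16|29)=+1; sign (−1)^0·+1^3·+1^1 = +1.
(667, -29 / ℚ) ramifies at {2, 23}: a division algebra.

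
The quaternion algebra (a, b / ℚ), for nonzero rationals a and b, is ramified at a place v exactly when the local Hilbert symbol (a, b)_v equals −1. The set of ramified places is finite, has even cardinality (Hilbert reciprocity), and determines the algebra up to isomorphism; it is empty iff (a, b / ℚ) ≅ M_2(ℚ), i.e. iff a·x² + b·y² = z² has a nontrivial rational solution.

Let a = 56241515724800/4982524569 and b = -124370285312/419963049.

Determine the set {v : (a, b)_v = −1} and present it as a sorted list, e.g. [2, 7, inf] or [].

[7, 29]

Mod squares: a ≡ 17, b ≡ -203. Check v ∈ {∞, 2, 3, 5, 7, 11, 13, 17, 23, 29, 31}.
v=31: a=31^-2·(≡17), b=31^0·(≡4) mod 31; (17|31)=-1, (4|31)=+1; (−1)^{-2·0·15}·(-1)^0·(+1)^-2 = +1.
v=3: a=3^-4·(≡2), b=3^-8·(≡1) mod 3; (2|3)=-1, (1|3)=+1; (−1)^{-4·-8·1}·(-1)^-8·(+1)^-4 = +1.
v=13: a=13^0·(≡9), b=13^2·(≡2) mod 13; (9|13)=+1, (2|13)=-1; (−1)^{0·2·6}·(+1)^2·(-1)^0 = +1.
v=11: a=11^-2·(≡2), b=11^-2·(≡7) mod 11; (2|11)=-1, (7|11)=-1; (−1)^{-2·-2·5}·(-1)^-2·(-1)^-2 = +1.
v=29: a=29^2·(≡21), b=29^1·(≡6) mod 29; (21|29)=-1, (6|29)=+1; (−1)^{2·1·14}·(-1)^1·(+1)^2 = -1.
v=∞: 17 > 0 and -203 < 0  ⇒  (a,b)_∞ = +1.
v=5: a=5^2·(≡3), b=5^0·(≡2) mod 5; (3|5)=-1, (2|5)=-1; (−1)^{2·0·2}·(-1)^0·(-1)^2 = +1.
v=23: a=23^-2·(≡19), b=23^-2·(≡12) mod 23; (19|23)=-1, (12|23)=+1; (−1)^{-2·-2·11}·(-1)^-2·(+1)^-2 = +1.
v=7: a=7^4·(≡3), b=7^3·(≡3) mod 7; (3|7)=-1, (3|7)=-1; (−1)^{4·3·3}·(-1)^3·(-1)^4 = -1.
v=17: a=17^1·(≡2), b=17^2·(≡8) mod 17; (2|17)=+1, (8|17)=+1; (−1)^{1·2·8}·(+1)^2·(+1)^1 = +1.
v=2: v_2(a)=16, v_2(b)=8; units ≡ 1, 5 (mod 8); ε·ε+αω+βω = 0·0+16·1+8·0 ≡ 0  ⇒  (a,b)_2 = +1.
Ram(17, -203) = {7, 29}; no ℚ_7-point on the conic.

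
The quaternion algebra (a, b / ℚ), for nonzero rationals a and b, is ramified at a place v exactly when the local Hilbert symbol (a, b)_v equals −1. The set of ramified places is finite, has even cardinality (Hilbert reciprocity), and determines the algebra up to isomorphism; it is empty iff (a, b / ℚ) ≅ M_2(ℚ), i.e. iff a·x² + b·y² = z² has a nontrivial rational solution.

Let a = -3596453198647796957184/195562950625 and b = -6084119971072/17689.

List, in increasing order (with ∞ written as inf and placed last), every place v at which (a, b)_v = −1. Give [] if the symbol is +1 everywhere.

Mod squares: a ≡ -429, b ≡ -13. Check v ∈ {∞, 2, 3, 5, 7, 11, 13, 19, 23}.
v=3: a=3^5·(≡1), b=3^0·(≡2) mod 3; (1|3)=+1, (2|3)=-1; (−1)^{5·0·1}·(+1)^0·(-1)^5 = -1.
v=∞: -429 < 0 and -13 < 0  ⇒  (a,b)_∞ = -1.
v=13: a=13^9·(≡8), b=13^5·(≡3) mod 13; (8|13)=-1, (3|13)=+1; (−1)^{9·5·6}·(-1)^5·(+1)^9 = -1.
v=7: a=7^-4·(≡5), b=7^-2·(≡1) mod 7; (5|7)=-1, (1|7)=+1; (−1)^{-4·-2·3}·(-1)^-2·(+1)^-4 = +1.
v=11: a=11^3·(≡3), b=11^2·(≡3) mod 11; (3|11)=+1, (3|11)=+1; (−1)^{3·2·5}·(+1)^2·(+1)^3 = +1.
v=5: a=5^-4·(≡1), b=5^0·(≡2) mod 5; (1|5)=+1, (2|5)=-1; (−1)^{-4·0·2}·(+1)^0·(-1)^-4 = +1.
v=2: v_2(a)=20, v_2(b)=8; units ≡ 3, 3 (mod 8); ε·ε+αω+βω = 1·1+20·1+8·1 ≡ 1  ⇒  (a,b)_2 = -1.
v=23: a=23^0·(≡18), b=23^2·(≡10) mod 23; (18|23)=+1, (10|23)=-1; (−1)^{0·2·11}·(+1)^2·(-1)^0 = +1.
v=19: a=19^-4·(≡12), b=19^-2·(≡16) mod 19; (12|19)=-1, (16|19)=+1; (−1)^{-4·-2·9}·(-1)^-2·(+1)^-4 = +1.
Ram(-429, -13) = {2, 3, 13, ∞}; no ℚ_2-point on the conic.

[2, 3, 13, inf]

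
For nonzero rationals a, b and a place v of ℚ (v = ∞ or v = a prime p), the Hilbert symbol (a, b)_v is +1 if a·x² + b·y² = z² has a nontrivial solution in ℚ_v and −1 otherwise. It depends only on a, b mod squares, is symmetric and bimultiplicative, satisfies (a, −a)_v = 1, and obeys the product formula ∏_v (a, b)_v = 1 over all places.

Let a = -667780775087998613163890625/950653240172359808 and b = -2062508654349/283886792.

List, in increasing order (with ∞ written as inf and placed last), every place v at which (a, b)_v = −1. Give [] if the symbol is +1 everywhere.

Mod squares: a ≡ -2, b ≡ -12122. Check v ∈ {∞, 2, 3, 5, 7, 11, 13, 17, 19, 23, 29, 37, 43}.
v=23: a=23^-4·(≡19), b=23^-2·(≡22) mod 23; (19|23)=-1, (22|23)=-1; (−1)^{-4·-2·11}·(-1)^-2·(-1)^-4 = +1.
v=2: v_2(a)=-7, v_2(b)=-3; units ≡ 7, 3 (mod 8); ε·ε+αω+βω = 1·1+-7·1+-3·0 ≡ 0  ⇒  (a,b)_2 = +1.
v=3: a=3^2·(≡1), b=3^2·(≡1) mod 3; (1|3)=+1, (1|3)=+1; (−1)^{2·2·1}·(+1)^2·(+1)^2 = +1.
v=19: a=19^2·(≡4), b=19^1·(≡8) mod 19; (4|19)=+1, (8|19)=-1; (−1)^{2·1·9}·(+1)^1·(-1)^2 = +1.
v=17: a=17^-2·(≡15), b=17^0·(≡15) mod 17; (15|17)=+1, (15|17)=+1; (−1)^{-2·0·8}·(+1)^0·(+1)^-2 = +1.
v=13: a=13^2·(≡2), b=13^2·(≡2) mod 13; (2|13)=-1, (2|13)=-1; (−1)^{2·2·6}·(-1)^2·(-1)^2 = +1.
v=37: a=37^-4·(≡13), b=37^-2·(≡23) mod 37; (13|37)=-1, (23|37)=-1; (−1)^{-4·-2·18}·(-1)^-2·(-1)^-4 = +1.
v=43: a=43^6·(≡25), b=43^2·(≡24) mod 43; (25|43)=+1, (24|43)=+1; (−1)^{6·2·21}·(+1)^2·(+1)^6 = +1.
v=7: a=7^-2·(≡5), b=7^-2·(≡2) mod 7; (5|7)=-1, (2|7)=+1; (−1)^{-2·-2·3}·(-1)^-2·(+1)^-2 = +1.
v=5: a=5^6·(≡2), b=5^0·(≡3) mod 5; (2|5)=-1, (3|5)=-1; (−1)^{6·0·2}·(-1)^0·(-1)^6 = +1.
v=∞: -2 < 0 and -12122 < 0  ⇒  (a,b)_∞ = -1.
v=11: a=11^4·(≡1), b=11^3·(≡4) mod 11; (1|11)=+1, (4|11)=+1; (−1)^{4·3·5}·(+1)^3·(+1)^4 = +1.
v=29: a=29^2·(≡15), b=29^1·(≡14) mod 29; (15|29)=-1, (14|29)=-1; (−1)^{2·1·14}·(-1)^1·(-1)^2 = -1.
(-2, -12122 / ℚ) ramifies at {29, ∞}: a division algebra.

[29, inf]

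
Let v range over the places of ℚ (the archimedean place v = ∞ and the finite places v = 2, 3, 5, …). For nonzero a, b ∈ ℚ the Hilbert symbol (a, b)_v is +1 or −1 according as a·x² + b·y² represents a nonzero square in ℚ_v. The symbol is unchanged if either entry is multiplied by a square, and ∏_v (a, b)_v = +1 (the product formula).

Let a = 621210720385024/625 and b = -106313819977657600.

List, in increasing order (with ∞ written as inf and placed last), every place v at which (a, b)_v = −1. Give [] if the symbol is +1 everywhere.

(a, b) ≡ (2926, -1309) mod (ℚ^×)²; places V = {2, 5, 7, 11, 17, 19, ∞}.
(a,b)_19: α=1, u≡18; β=2, v≡13 (mod 19); (18|19)=-1, (13|19)=-1; sign (−1)^0·-1^2·-1^1 = -1.
(a,b)_2: α=11, β=8; u≡7, v≡3 (mod 8); ε(u)ε(v)=1·1, αω(v)=11·1, βω(u)=8·0; sum ≡ 0  ⇒  +1.
(a,b)_17: α=2, u≡16; β=1, v≡16 (mod 17); (16|17)=+1, (16|17)=+1; sign (−1)^0·+1^1·+1^2 = +1.
(a,b)_11: α=5, u≡7; β=5, v≡2 (mod 11); (7|11)=-1, (2|11)=-1; sign (−1)^1·-1^5·-1^5 = -1.
(a,b)_5: α=-4, u≡4; β=2, v≡1 (mod 5); (4|5)=+1, (1|5)=+1; sign (−1)^0·+1^2·+1^-4 = +1.
(a,b)_∞: sgn(2926)=+, sgn(-1309)=−, so +1.
(a,b)_7: α=3, u≡5; β=5, v≡1 (mod 7); (5|7)=-1, (1|7)=+1; sign (−1)^1·-1^5·+1^3 = +1.
Ram(2926, -1309) = {11, 19}; no ℚ_11-point on the conic.

[11, 19]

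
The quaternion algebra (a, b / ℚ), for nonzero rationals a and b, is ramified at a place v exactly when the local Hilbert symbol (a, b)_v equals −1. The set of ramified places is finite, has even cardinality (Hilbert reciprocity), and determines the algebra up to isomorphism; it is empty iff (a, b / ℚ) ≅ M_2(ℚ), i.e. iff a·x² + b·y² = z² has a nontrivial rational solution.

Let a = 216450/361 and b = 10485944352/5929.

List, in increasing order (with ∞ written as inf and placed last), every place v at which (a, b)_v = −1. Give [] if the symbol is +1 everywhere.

[17, 19, 23, 37]

(a, b) ≡ (962, 430882) mod (ℚ^×)²; places V = {2, 3, 5, 7, 11, 13, 17, 19, 23, 29, 37, ∞}.
(a,b)_23: α=0, u≡7; β=1, v≡9 (mod 23); (7|23)=-1, (9|23)=+1; sign (−1)^0·-1^1·+1^0 = -1.
(a,b)_2: α=1, β=5; u≡1, v≡1 (mod 8); ε(u)ε(v)=0·0, αω(v)=1·0, βω(u)=5·0; sum ≡ 0  ⇒  +1.
(a,b)_7: α=0, u≡6; β=-2, v≡1 (mod 7); (6|7)=-1, (1|7)=+1; sign (−1)^0·-1^-2·+1^0 = +1.
(a,b)_11: α=0, u≡4; β=-2, v≡3 (mod 11); (4|11)=+1, (3|11)=+1; sign (−1)^0·+1^-2·+1^0 = +1.
(a,b)_5: α=2, u≡3; β=0, v≡3 (mod 5); (3|5)=-1, (3|5)=-1; sign (−1)^0·-1^0·-1^2 = +1.
(a,b)_37: α=1, u≡16; β=0, v≡14 (mod 37); (16|37)=+1, (14|37)=-1; sign (−1)^0·+1^0·-1^1 = -1.
(a,b)_19: α=-2, u≡2; β=1, v≡5 (mod 19); (2|19)=-1, (5|19)=+1; sign (−1)^0·-1^1·+1^-2 = -1.
(a,b)_17: α=0, u≡10; β=1, v≡15 (mod 17); (10|17)=-1, (15|17)=+1; sign (−1)^0·-1^1·+1^0 = -1.
(a,b)_29: α=0, u≡4; β=1, v≡15 (mod 29); (4|29)=+1, (15|29)=-1; sign (−1)^0·+1^1·-1^0 = +1.
(a,b)_13: α=1, u≡1; β=2, v≡10 (mod 13); (1|13)=+1, (10|13)=+1; sign (−1)^0·+1^2·+1^1 = +1.
(a,b)_3: α=2, u≡2; β=2, v≡1 (mod 3); (2|3)=-1, (1|3)=+1; sign (−1)^0·-1^2·+1^2 = +1.
(a,b)_∞: sgn(962)=+, sgn(430882)=+, so +1.
(962, 430882 / ℚ) ramifies at {17, 19, 23, 37}: a division algebra.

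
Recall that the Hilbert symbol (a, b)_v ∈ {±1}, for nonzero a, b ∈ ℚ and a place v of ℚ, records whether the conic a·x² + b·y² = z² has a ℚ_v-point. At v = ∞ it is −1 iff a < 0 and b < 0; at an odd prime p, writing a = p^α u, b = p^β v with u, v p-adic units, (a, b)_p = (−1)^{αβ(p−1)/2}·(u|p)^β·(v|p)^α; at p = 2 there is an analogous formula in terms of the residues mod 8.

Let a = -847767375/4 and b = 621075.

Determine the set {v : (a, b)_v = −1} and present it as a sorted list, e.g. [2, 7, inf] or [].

[5, 7]

Mod squares: a ≡ -455, b ≡ 3. Check v ∈ {∞, 2, 3, 5, 7, 13}.
v=∞: -455 < 0 and 3 > 0  ⇒  (a,b)_∞ = +1.
v=7: a=7^3·(≡3), b=7^2·(≡5) mod 7; (3|7)=-1, (5|7)=-1; (−1)^{3·2·3}·(-1)^2·(-1)^3 = -1.
v=2: v_2(a)=-2, v_2(b)=0; units ≡ 1, 3 (mod 8); ε·ε+αω+βω = 0·1+-2·1+0·0 ≡ 0  ⇒  (a,b)_2 = +1.
v=3: a=3^2·(≡1), b=3^1·(≡1) mod 3; (1|3)=+1, (1|3)=+1; (−1)^{2·1·1}·(+1)^1·(+1)^2 = +1.
v=13: a=13^3·(≡1), b=13^2·(≡9) mod 13; (1|13)=+1, (9|13)=+1; (−1)^{3·2·6}·(+1)^2·(+1)^3 = +1.
v=5: a=5^3·(≡4), b=5^2·(≡3) mod 5; (4|5)=+1, (3|5)=-1; (−1)^{3·2·2}·(+1)^2·(-1)^3 = -1.
|Ram(-455, 3)| = 2, even; anisotropic at {5, 7}.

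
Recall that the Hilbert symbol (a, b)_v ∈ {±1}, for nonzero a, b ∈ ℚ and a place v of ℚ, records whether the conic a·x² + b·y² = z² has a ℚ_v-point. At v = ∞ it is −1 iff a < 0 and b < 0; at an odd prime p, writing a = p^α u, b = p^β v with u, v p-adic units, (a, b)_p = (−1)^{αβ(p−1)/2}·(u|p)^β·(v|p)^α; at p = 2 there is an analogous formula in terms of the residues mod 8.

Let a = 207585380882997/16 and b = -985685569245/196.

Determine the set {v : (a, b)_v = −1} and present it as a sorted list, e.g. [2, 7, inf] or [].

[3, 5, 19, 23, 41, 43]

Mod squares: a ≡ 2311293, b ≡ -150234045. Check v ∈ {∞, 2, 3, 5, 7, 13, 19, 23, 41, 43}.
v=23: a=23^1·(≡6), b=23^1·(≡8) mod 23; (6|23)=+1, (8|23)=+1; (−1)^{1·1·11}·(+1)^1·(+1)^1 = -1.
v=∞: 2311293 > 0 and -150234045 < 0  ⇒  (a,b)_∞ = +1.
v=19: a=19^1·(≡9), b=19^1·(≡4) mod 19; (9|19)=+1, (4|19)=+1; (−1)^{1·1·9}·(+1)^1·(+1)^1 = -1.
v=2: v_2(a)=-4, v_2(b)=-2; units ≡ 5, 3 (mod 8); ε·ε+αω+βω = 0·1+-4·1+-2·1 ≡ 0  ⇒  (a,b)_2 = +1.
v=43: a=43^1·(≡10), b=43^1·(≡38) mod 43; (10|43)=+1, (38|43)=+1; (−1)^{1·1·21}·(+1)^1·(+1)^1 = -1.
v=7: a=7^0·(≡6), b=7^-2·(≡2) mod 7; (6|7)=-1, (2|7)=+1; (−1)^{0·-2·3}·(-1)^-2·(+1)^0 = +1.
v=13: a=13^2·(≡12), b=13^1·(≡5) mod 13; (12|13)=+1, (5|13)=-1; (−1)^{2·1·6}·(+1)^1·(-1)^2 = +1.
v=41: a=41^1·(≡16), b=41^1·(≡22) mod 41; (16|41)=+1, (22|41)=-1; (−1)^{1·1·20}·(+1)^1·(-1)^1 = -1.
v=5: a=5^0·(≡2), b=5^1·(≡1) mod 5; (2|5)=-1, (1|5)=+1; (−1)^{0·1·2}·(-1)^1·(+1)^0 = -1.
v=3: a=3^13·(≡1), b=3^9·(≡1) mod 3; (1|3)=+1, (1|3)=+1; (−1)^{13·9·1}·(+1)^9·(+1)^13 = -1.
Ram(2311293, -150234045) = {3, 5, 19, 23, 41, 43}; no ℚ_3-point on the conic.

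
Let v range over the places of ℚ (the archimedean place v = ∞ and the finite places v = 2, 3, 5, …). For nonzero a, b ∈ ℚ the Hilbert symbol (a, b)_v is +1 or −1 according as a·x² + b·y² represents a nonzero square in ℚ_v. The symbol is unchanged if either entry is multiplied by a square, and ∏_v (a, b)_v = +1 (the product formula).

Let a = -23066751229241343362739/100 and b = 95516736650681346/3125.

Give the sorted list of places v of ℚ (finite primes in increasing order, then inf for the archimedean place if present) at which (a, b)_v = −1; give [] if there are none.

[2, 7, 13, 19]

Mod squares: a ≡ -51051, b ≡ 570. Check v ∈ {∞, 2, 3, 5, 7, 11, 13, 17, 19}.
v=11: a=11^5·(≡4), b=11^2·(≡1) mod 11; (4|11)=+1, (1|11)=+1; (−1)^{5·2·5}·(+1)^2·(+1)^5 = +1.
v=19: a=19^2·(≡8), b=19^1·(≡5) mod 19; (8|19)=-1, (5|19)=+1; (−1)^{2·1·9}·(-1)^1·(+1)^2 = -1.
v=∞: -51051 < 0 and 570 > 0  ⇒  (a,b)_∞ = +1.
v=5: a=5^-2·(≡4), b=5^-5·(≡1) mod 5; (4|5)=+1, (1|5)=+1; (−1)^{-2·-5·2}·(+1)^-5·(+1)^-2 = +1.
v=17: a=17^3·(≡7), b=17^2·(≡1) mod 17; (7|17)=-1, (1|17)=+1; (−1)^{3·2·8}·(-1)^2·(+1)^3 = +1.
v=13: a=13^3·(≡1), b=13^2·(≡11) mod 13; (1|13)=+1, (11|13)=-1; (−1)^{3·2·6}·(+1)^2·(-1)^3 = -1.
v=7: a=7^5·(≡2), b=7^4·(≡6) mod 7; (2|7)=+1, (6|7)=-1; (−1)^{5·4·3}·(+1)^4·(-1)^5 = -1.
v=2: v_2(a)=-2, v_2(b)=1; units ≡ 5, 5 (mod 8); ε·ε+αω+βω = 0·0+-2·1+1·1 ≡ 1  ⇒  (a,b)_2 = -1.
v=3: a=3^7·(≡2), b=3^11·(≡1) mod 3; (2|3)=-1, (1|3)=+1; (−1)^{7·11·1}·(-1)^11·(+1)^7 = +1.
(-51051, 570 / ℚ) ramifies at {2, 7, 13, 19}: a division algebra.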